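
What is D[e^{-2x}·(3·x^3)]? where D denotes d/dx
x^{2} \left(9 - 6 x\right) e^{- 2 x}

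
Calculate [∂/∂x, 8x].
8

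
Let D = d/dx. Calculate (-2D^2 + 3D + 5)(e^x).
6 e^{x}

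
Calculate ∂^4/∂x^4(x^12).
11880 x^{8}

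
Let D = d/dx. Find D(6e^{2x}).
12 e^{2 x}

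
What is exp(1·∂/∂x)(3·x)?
3 x + 3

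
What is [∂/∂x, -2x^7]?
- 14 x^{6}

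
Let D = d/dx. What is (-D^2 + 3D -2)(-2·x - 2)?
4 x - 2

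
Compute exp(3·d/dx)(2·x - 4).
2 x + 2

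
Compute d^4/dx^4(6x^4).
144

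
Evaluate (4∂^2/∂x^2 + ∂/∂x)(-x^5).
5 x^{3} \left(- x - 16\right)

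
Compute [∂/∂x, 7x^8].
56 x^{7}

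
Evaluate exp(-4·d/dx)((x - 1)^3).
x^{3} - 15 x^{2} + 75 x - 125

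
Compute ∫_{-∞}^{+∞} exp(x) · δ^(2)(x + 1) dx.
e^{-1}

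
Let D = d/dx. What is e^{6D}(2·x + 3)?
2 x + 15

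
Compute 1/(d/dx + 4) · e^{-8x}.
- \frac{e^{- 8 x}}{4}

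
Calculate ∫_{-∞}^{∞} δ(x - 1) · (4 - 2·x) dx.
2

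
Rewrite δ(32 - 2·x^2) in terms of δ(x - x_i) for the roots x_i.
\frac{\delta(x - 4) + \delta(x + 4)}{16}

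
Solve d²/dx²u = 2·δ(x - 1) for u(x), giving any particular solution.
|x - 1|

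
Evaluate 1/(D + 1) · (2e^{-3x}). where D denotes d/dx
- e^{- 3 x}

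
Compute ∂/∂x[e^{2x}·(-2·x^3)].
x^{2} \left(- 4 x - 6\right) e^{2 x}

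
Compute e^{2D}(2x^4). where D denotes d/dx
2 x^{4} + 16 x^{3} + 48 x^{2} + 64 x + 32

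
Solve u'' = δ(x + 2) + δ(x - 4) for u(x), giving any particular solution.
\frac{|x + 2|}{2} + \frac{|x - 4|}{2}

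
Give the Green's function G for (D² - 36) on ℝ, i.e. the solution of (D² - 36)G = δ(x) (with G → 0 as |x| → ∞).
-\frac{e^{-6|x|}}{12}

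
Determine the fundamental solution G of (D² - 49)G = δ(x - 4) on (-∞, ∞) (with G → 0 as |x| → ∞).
-\frac{e^{-7|x - 4|}}{14}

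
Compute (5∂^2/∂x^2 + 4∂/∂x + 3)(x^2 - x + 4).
3 x^{2} + 5 x + 18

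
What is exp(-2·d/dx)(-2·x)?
4 - 2 x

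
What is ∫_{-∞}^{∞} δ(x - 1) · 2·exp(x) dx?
2 e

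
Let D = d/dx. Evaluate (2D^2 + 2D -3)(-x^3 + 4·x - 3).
3 x^{3} - 6 x^{2} - 24 x + 17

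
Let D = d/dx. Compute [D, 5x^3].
15 x^{2}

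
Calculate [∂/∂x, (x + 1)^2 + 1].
2 x + 2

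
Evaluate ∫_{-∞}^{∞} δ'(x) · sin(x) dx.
-1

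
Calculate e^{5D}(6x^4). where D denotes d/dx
6 x^{4} + 120 x^{3} + 900 x^{2} + 3000 x + 3750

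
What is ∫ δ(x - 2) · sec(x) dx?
\sec{\left(2 \right)}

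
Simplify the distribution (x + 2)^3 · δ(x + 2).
0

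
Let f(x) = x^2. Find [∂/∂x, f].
2 x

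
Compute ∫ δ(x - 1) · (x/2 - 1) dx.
- \frac{1}{2}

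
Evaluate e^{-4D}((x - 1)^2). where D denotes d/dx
x^{2} - 10 x + 25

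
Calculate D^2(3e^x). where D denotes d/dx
3 e^{x}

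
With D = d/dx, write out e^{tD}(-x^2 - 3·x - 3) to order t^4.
- t^{2} - t \left(2 x + 3\right) - x^{2} - 3 x - 3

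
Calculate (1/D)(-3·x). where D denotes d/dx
- \frac{3 x^{2}}{2}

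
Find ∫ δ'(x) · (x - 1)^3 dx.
-3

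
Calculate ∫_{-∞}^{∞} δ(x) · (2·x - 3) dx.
-3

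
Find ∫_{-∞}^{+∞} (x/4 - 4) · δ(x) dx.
-4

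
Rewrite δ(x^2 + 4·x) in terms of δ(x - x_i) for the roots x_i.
\frac{\delta(x + 4) + \delta(x)}{4}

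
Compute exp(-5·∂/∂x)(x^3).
x^{3} - 15 x^{2} + 75 x - 125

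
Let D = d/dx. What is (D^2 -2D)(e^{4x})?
8 e^{4 x}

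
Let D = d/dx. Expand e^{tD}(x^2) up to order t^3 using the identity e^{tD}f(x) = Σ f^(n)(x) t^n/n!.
t^{2} + 2 t x + x^{2}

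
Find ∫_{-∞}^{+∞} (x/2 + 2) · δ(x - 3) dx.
\frac{7}{2}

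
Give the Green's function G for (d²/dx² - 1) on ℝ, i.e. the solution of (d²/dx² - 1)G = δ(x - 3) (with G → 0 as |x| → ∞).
-\frac{e^{-|x - 3|}}{2}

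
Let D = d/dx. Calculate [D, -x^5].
- 5 x^{4}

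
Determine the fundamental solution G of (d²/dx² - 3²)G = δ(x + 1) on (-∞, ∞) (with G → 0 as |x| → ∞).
-\frac{e^{-3|x + 1|}}{6}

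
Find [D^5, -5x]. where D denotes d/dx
-25D^{4}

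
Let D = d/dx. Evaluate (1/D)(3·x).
\frac{3 x^{2}}{2}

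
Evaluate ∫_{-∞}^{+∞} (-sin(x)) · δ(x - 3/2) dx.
- \sin{\left(\frac{3}{2} \right)}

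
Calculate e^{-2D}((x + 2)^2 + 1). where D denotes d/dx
x^{2} + 1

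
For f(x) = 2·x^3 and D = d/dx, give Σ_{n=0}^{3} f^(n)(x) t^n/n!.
2 t^{3} + 6 t^{2} x + 6 t x^{2} + 2 x^{3}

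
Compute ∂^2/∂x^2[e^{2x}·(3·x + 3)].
12 \left(x + 2\right) e^{2 x}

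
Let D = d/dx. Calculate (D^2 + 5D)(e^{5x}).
50 e^{5 x}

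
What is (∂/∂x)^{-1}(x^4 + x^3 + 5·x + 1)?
\frac{x^{5}}{5} + \frac{x^{4}}{4} + \frac{5 x^{2}}{2} + x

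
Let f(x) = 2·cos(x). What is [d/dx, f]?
- 2 \sin{\left(x \right)}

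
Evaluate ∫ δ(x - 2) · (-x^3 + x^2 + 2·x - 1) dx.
-1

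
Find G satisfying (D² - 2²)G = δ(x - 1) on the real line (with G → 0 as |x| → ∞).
-\frac{e^{-2|x - 1|}}{4}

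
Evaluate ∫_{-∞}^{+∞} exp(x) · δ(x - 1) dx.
e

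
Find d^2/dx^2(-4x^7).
- 168 x^{5}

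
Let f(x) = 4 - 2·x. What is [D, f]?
-2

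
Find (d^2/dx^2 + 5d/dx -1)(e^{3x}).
23 e^{3 x}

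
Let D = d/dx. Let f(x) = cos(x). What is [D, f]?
- \sin{\left(x \right)}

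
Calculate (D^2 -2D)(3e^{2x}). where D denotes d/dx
0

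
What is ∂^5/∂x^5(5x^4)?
0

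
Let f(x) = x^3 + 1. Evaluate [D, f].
3 x^{2}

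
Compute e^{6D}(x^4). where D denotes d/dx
x^{4} + 24 x^{3} + 216 x^{2} + 864 x + 1296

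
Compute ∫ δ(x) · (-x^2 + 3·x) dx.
0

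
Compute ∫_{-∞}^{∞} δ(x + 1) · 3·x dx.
-3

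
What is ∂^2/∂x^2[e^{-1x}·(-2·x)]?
2 \left(2 - x\right) e^{- x}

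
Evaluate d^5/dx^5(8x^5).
960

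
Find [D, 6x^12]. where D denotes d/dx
72 x^{11}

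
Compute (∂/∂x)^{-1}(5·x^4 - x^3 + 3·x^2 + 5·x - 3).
x^{5} - \frac{x^{4}}{4} + x^{3} + \frac{5 x^{2}}{2} - 3 x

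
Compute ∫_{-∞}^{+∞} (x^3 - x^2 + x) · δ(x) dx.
0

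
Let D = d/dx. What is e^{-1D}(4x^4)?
4 x^{4} - 16 x^{3} + 24 x^{2} - 16 x + 4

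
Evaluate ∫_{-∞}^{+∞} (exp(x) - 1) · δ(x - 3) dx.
-1 + e^{3}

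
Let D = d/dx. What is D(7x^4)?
28 x^{3}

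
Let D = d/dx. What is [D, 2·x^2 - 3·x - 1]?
4 x - 3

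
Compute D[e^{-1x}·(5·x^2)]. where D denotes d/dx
5 x \left(2 - x\right) e^{- x}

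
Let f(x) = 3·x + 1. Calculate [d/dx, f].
3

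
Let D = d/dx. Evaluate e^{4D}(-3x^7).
- 3 x^{7} - 84 x^{6} - 1008 x^{5} - 6720 x^{4} - 26880 x^{3} - 64512 x^{2} - 86016 x - 49152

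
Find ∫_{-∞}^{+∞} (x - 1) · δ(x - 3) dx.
2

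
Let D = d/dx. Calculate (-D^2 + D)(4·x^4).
16 x^{2} \left(x - 3\right)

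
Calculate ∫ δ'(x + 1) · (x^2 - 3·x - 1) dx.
5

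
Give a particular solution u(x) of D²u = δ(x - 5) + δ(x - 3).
\frac{|x - 5|}{2} + \frac{|x - 3|}{2}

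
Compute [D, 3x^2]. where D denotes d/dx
6 x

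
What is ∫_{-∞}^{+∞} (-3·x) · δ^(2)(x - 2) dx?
0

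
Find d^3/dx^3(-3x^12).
- 3960 x^{9}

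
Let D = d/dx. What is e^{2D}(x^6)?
x^{6} + 12 x^{5} + 60 x^{4} + 160 x^{3} + 240 x^{2} + 192 x + 64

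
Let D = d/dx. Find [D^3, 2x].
6D^{2}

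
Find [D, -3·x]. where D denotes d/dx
-3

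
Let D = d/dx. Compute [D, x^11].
11 x^{10}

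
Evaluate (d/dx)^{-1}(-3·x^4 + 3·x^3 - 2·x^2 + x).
- \frac{3 x^{5}}{5} + \frac{3 x^{4}}{4} - \frac{2 x^{3}}{3} + \frac{x^{2}}{2}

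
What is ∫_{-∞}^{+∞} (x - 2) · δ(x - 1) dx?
-1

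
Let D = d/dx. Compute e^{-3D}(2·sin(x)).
2 \sin{\left(x - 3 \right)}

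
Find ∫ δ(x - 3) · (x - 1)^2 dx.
4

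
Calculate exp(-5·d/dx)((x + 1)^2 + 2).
x^{2} - 8 x + 18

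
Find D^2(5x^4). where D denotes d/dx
60 x^{2}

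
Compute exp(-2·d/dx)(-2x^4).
- 2 x^{4} + 16 x^{3} - 48 x^{2} + 64 x - 32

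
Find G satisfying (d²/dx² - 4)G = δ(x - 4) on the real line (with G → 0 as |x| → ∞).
-\frac{e^{-2|x - 4|}}{4}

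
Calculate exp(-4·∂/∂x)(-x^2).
- x^{2} + 8 x - 16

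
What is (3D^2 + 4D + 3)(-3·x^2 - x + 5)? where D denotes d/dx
- 9 x^{2} - 27 x - 7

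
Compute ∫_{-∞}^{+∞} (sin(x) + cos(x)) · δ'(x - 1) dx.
- \cos{\left(1 \right)} + \sin{\left(1 \right)}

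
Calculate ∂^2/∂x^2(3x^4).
36 x^{2}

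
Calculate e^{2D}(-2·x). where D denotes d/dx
- 2 x - 4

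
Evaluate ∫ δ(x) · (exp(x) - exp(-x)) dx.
0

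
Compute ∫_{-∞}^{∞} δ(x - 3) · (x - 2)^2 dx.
1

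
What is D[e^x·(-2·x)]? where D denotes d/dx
2 \left(- x - 1\right) e^{x}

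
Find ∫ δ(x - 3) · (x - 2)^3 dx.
1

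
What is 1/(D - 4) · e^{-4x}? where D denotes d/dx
- \frac{e^{- 4 x}}{8}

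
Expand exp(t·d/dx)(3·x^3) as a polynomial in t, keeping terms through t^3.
3 t^{3} + 9 t^{2} x + 9 t x^{2} + 3 x^{3}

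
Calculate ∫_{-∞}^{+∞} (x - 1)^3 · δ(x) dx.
-1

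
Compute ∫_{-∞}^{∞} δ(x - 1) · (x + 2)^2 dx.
9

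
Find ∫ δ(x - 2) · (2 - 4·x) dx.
-6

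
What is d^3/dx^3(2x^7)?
420 x^{4}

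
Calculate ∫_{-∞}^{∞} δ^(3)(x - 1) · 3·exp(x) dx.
- 3 e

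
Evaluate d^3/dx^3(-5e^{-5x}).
625 e^{- 5 x}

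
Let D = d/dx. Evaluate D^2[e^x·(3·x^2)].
3 \left(x^{2} + 4 x + 2\right) e^{x}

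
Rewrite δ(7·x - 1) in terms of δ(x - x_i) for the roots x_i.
\frac{\delta(x - 1/7)}{7}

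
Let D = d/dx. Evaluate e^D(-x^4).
- x^{4} - 4 x^{3} - 6 x^{2} - 4 x - 1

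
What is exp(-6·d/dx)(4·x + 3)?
4 x - 21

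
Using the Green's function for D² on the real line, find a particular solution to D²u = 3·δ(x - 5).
\frac{3|x - 5|}{2}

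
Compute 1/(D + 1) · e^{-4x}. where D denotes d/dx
- \frac{e^{- 4 x}}{3}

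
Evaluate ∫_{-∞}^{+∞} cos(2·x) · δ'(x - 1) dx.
2 \sin{\left(2 \right)}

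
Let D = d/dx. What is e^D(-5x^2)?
- 5 x^{2} - 10 x - 5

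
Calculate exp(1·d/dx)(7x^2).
7 x^{2} + 14 x + 7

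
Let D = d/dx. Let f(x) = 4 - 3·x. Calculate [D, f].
-3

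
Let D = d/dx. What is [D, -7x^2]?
- 14 x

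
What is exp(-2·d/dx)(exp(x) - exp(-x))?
- e^{2 - x} + e^{x - 2}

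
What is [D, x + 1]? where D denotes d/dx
1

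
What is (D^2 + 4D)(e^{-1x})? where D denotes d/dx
- 3 e^{- x}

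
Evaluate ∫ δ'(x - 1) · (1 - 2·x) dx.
2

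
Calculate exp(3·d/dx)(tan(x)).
\tan{\left(x + 3 \right)}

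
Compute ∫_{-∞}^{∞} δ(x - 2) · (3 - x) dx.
1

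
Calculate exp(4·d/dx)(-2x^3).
- 2 x^{3} - 24 x^{2} - 96 x - 128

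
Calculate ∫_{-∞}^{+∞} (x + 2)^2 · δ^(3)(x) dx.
0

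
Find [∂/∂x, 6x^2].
12 x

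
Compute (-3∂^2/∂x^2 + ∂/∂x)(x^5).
5 x^{3} \left(x - 12\right)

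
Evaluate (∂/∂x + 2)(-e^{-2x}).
0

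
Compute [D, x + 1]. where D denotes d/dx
1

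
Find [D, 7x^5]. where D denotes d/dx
35 x^{4}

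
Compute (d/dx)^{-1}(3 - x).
- \frac{x^{2}}{2} + 3 x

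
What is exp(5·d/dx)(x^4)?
x^{4} + 20 x^{3} + 150 x^{2} + 500 x + 625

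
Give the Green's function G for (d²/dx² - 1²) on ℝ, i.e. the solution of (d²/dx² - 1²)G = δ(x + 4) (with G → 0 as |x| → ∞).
-\frac{e^{-|x + 4|}}{2}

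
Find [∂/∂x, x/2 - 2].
\frac{1}{2}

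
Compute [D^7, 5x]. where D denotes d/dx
35D^{6}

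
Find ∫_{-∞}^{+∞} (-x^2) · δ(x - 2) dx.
-4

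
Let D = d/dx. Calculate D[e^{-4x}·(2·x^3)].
x^{2} \left(6 - 8 x\right) e^{- 4 x}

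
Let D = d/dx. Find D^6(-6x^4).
0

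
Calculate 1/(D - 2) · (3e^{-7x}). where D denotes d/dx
- \frac{e^{- 7 x}}{3}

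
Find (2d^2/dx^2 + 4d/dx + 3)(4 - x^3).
- 3 x^{3} - 12 x^{2} - 12 x + 12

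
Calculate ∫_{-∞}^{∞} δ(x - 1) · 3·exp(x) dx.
3 e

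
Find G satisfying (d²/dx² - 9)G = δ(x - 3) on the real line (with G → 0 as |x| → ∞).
-\frac{e^{-3|x - 3|}}{6}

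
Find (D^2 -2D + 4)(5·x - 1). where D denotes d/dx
20 x - 14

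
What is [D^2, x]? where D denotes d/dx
2D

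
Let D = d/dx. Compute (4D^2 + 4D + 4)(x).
4 x + 4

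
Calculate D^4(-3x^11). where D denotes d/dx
- 23760 x^{7}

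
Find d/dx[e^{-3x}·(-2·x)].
2 \left(3 x - 1\right) e^{- 3 x}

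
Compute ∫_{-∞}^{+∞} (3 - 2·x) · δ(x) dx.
3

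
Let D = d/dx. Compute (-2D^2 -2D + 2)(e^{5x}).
- 58 e^{5 x}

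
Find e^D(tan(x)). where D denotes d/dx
\tan{\left(x + 1 \right)}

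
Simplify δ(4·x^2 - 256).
\frac{\delta(x - 8) + \delta(x + 8)}{64}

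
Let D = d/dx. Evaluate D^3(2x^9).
1008 x^{6}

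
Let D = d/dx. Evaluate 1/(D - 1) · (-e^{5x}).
- \frac{e^{5 x}}{4}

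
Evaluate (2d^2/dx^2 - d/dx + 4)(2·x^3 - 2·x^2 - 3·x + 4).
8 x^{3} - 14 x^{2} + 16 x + 11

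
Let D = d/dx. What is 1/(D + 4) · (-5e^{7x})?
- \frac{5 e^{7 x}}{11}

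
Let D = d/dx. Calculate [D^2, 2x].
4D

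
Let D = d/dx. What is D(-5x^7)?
- 35 x^{6}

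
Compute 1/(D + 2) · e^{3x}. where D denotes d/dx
\frac{e^{3 x}}{5}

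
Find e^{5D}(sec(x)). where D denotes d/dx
\sec{\left(x + 5 \right)}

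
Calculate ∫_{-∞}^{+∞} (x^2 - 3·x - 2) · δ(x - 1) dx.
-4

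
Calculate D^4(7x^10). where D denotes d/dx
35280 x^{6}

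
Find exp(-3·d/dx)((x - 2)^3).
x^{3} - 15 x^{2} + 75 x - 125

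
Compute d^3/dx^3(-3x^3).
-18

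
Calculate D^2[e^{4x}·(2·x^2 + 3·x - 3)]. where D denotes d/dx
\left(32 x^{2} + 80 x - 20\right) e^{4 x}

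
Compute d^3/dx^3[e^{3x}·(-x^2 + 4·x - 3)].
\left(- 27 x^{2} + 54 x + 9\right) e^{3 x}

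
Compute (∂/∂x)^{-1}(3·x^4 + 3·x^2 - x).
\frac{3 x^{5}}{5} + x^{3} - \frac{x^{2}}{2}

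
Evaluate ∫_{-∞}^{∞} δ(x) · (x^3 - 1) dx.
-1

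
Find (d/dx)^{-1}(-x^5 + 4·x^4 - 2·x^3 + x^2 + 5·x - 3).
- \frac{x^{6}}{6} + \frac{4 x^{5}}{5} - \frac{x^{4}}{2} + \frac{x^{3}}{3} + \frac{5 x^{2}}{2} - 3 x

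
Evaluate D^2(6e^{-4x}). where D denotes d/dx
96 e^{- 4 x}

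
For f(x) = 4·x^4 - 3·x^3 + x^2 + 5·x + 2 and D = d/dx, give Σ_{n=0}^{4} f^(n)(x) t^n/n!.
4 t^{4} + t^{3} \left(16 x - 3\right) + t^{2} \left(24 x^{2} - 9 x + 1\right) + t \left(16 x^{3} - 9 x^{2} + 2 x + 5\right) + 4 x^{4} - 3 x^{3} + x^{2} + 5 x + 2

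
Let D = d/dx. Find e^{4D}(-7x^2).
- 7 x^{2} - 56 x - 112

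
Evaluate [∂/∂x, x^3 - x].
3 x^{2} - 1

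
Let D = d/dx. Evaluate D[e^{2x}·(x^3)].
x^{2} \left(2 x + 3\right) e^{2 x}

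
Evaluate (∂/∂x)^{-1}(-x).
- \frac{x^{2}}{2}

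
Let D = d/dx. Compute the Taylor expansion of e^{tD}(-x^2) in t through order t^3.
- t^{2} - 2 t x - x^{2}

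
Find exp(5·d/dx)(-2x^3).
- 2 x^{3} - 30 x^{2} - 150 x - 250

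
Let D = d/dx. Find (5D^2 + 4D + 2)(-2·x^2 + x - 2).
- 4 x^{2} - 14 x - 20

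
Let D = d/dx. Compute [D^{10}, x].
10D^{9}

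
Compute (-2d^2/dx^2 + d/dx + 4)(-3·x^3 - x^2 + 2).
- 12 x^{3} - 13 x^{2} + 34 x + 12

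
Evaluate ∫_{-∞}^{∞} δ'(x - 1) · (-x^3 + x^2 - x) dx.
2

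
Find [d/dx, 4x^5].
20 x^{4}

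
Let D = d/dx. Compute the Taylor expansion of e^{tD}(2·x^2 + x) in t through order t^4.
2 t^{2} + t \left(4 x + 1\right) + 2 x^{2} + x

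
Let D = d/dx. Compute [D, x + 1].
1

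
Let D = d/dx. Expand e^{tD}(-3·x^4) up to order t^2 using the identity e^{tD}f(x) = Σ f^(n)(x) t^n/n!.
3 x^{2} \left(- 6 t^{2} - 4 t x - x^{2}\right)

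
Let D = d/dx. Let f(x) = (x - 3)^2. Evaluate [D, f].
2 x - 6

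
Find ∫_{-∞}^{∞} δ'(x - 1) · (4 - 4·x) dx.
4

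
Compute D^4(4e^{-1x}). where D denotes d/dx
4 e^{- x}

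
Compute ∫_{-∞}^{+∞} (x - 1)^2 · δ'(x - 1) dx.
0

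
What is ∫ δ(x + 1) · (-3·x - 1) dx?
2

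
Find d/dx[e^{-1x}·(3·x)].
3 \left(1 - x\right) e^{- x}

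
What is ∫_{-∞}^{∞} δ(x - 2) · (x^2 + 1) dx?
5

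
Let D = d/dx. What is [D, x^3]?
3 x^{2}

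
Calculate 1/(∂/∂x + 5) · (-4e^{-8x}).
\frac{4 e^{- 8 x}}{3}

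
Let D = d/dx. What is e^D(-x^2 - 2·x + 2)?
- x^{2} - 4 x - 1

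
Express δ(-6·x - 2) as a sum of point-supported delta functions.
\frac{\delta(x + 1/3)}{6}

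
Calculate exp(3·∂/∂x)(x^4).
x^{4} + 12 x^{3} + 54 x^{2} + 108 x + 81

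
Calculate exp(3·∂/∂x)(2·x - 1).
2 x + 5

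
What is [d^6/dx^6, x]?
6\frac{d^{5}}{dx^{5}}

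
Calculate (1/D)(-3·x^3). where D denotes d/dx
- \frac{3 x^{4}}{4}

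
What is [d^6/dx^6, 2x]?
12\frac{d^{5}}{dx^{5}}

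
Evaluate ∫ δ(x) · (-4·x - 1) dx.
-1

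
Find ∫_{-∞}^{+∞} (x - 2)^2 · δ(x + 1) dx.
9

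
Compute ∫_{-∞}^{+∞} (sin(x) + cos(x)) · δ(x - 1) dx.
\cos{\left(1 \right)} + \sin{\left(1 \right)}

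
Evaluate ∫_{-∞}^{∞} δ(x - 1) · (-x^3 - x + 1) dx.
-1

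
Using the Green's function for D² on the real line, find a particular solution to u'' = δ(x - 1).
\frac{|x - 1|}{2}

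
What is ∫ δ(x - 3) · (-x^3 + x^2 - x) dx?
-21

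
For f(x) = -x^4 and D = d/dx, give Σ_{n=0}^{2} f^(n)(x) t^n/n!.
x^{2} \left(- 6 t^{2} - 4 t x - x^{2}\right)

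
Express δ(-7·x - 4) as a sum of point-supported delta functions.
\frac{\delta(x + 4/7)}{7}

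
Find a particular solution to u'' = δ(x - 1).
\frac{|x - 1|}{2}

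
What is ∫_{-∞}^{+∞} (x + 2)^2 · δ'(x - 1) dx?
-6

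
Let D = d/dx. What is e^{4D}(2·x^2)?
2 x^{2} + 16 x + 32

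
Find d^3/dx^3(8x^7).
1680 x^{4}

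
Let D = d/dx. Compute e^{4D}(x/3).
\frac{x}{3} + \frac{4}{3}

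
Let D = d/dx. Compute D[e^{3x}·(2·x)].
\left(6 x + 2\right) e^{3 x}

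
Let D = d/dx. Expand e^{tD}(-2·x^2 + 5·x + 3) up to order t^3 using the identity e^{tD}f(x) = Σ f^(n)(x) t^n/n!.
- 2 t^{2} - t \left(4 x - 5\right) - 2 x^{2} + 5 x + 3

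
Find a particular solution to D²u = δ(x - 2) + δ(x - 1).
\frac{|x - 2|}{2} + \frac{|x - 1|}{2}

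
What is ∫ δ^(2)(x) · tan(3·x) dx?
0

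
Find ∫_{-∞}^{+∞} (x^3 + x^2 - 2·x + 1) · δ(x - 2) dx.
9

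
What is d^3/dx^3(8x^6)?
960 x^{3}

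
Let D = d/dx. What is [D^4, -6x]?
-24D^{3}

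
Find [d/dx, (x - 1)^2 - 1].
2 x - 2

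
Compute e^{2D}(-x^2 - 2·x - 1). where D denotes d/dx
- x^{2} - 6 x - 9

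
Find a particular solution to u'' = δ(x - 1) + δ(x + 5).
\frac{|x - 1|}{2} + \frac{|x + 5|}{2}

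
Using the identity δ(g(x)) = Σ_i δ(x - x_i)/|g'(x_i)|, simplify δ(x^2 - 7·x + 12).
\frac{\delta(x - 3) + \delta(x - 4)}{1}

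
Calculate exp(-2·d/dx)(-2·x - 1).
3 - 2 x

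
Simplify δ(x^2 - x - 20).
\frac{\delta(x - 5) + \delta(x + 4)}{9}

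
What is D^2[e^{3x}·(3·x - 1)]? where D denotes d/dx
\left(27 x + 9\right) e^{3 x}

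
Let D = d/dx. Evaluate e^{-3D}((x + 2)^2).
x^{2} - 2 x + 1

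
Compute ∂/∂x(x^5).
5 x^{4}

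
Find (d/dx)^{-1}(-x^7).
- \frac{x^{8}}{8}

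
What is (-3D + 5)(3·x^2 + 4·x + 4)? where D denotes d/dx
15 x^{2} + 2 x + 8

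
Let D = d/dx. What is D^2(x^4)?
12 x^{2}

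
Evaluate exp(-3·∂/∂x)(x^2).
x^{2} - 6 x + 9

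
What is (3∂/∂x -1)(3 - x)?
x - 6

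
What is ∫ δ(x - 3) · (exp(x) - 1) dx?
-1 + e^{3}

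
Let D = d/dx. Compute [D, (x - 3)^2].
2 x - 6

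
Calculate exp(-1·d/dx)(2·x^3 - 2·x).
2 x \left(x^{2} - 3 x + 2\right)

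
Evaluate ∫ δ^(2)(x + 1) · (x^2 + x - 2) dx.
2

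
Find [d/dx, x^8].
8 x^{7}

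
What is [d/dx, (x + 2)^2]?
2 x + 4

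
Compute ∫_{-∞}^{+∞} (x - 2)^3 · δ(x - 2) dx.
0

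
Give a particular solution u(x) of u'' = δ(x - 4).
\frac{|x - 4|}{2}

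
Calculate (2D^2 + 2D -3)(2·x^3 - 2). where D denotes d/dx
- 6 x^{3} + 12 x^{2} + 24 x + 6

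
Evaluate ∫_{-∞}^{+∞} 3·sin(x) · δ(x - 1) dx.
3 \sin{\left(1 \right)}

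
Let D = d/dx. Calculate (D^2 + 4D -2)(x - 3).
10 - 2 x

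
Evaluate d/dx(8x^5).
40 x^{4}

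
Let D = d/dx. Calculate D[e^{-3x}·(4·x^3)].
12 x^{2} \left(1 - x\right) e^{- 3 x}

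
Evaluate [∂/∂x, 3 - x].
-1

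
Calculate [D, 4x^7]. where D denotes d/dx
28 x^{6}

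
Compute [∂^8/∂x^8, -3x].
-24\frac{d^{7}}{dx^{7}}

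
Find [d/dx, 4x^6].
24 x^{5}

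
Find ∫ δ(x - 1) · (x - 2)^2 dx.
1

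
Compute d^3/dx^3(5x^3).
30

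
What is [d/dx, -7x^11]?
- 77 x^{10}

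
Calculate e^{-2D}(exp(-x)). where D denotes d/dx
e^{2 - x}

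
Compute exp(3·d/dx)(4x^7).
4 x^{7} + 84 x^{6} + 756 x^{5} + 3780 x^{4} + 11340 x^{3} + 20412 x^{2} + 20412 x + 8748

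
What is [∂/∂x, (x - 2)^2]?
2 x - 4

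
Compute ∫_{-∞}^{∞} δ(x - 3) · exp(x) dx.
e^{3}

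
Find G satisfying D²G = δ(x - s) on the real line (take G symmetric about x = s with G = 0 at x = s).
\frac{|x - s|}{2}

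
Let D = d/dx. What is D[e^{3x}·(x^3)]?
3 x^{2} \left(x + 1\right) e^{3 x}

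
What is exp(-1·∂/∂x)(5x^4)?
5 x^{4} - 20 x^{3} + 30 x^{2} - 20 x + 5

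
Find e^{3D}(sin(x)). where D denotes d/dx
\sin{\left(x + 3 \right)}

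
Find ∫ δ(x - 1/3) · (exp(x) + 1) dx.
1 + e^{\frac{1}{3}}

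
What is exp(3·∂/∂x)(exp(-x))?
e^{- x - 3}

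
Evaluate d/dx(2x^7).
14 x^{6}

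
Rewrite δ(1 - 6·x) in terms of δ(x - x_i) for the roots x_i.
\frac{\delta(x - 1/6)}{6}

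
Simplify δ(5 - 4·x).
\frac{\delta(x - 5/4)}{4}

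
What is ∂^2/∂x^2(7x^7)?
294 x^{5}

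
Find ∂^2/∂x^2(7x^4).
84 x^{2}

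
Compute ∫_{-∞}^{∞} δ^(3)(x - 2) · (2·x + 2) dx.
0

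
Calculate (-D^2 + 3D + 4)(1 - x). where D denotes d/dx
1 - 4 x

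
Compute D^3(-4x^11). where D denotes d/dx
- 3960 x^{8}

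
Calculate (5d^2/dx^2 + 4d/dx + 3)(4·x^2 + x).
12 x^{2} + 35 x + 44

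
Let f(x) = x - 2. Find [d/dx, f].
1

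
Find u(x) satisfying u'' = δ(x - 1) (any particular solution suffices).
\frac{|x - 1|}{2}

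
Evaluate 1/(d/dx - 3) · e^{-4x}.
- \frac{e^{- 4 x}}{7}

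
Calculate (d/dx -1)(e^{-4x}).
- 5 e^{- 4 x}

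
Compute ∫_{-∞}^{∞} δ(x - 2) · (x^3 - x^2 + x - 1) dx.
5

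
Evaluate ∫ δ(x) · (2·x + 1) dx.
1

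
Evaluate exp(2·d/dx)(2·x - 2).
2 x + 2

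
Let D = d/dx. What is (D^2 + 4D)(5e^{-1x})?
- 15 e^{- x}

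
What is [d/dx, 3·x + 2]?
3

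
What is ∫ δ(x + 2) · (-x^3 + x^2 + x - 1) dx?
9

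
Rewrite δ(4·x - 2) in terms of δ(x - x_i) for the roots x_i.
\frac{\delta(x - 1/2)}{4}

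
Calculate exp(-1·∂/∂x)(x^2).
x^{2} - 2 x + 1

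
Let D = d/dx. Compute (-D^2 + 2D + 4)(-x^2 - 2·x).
- 4 x^{2} - 12 x - 2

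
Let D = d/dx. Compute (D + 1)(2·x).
2 x + 2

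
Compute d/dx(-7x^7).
- 49 x^{6}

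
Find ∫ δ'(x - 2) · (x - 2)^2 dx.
0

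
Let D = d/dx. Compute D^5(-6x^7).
- 15120 x^{2}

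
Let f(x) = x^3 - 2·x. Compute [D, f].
3 x^{2} - 2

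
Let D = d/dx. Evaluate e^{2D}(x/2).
\frac{x}{2} + 1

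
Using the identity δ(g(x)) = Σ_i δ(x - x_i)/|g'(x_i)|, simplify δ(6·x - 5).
\frac{\delta(x - 5/6)}{6}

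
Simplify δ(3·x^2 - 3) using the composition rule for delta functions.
\frac{\delta(x - 1) + \delta(x + 1)}{6}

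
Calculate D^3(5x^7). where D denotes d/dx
1050 x^{4}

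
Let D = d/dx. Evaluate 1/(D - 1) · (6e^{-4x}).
- \frac{6 e^{- 4 x}}{5}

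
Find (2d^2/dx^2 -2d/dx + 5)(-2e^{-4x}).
- 90 e^{- 4 x}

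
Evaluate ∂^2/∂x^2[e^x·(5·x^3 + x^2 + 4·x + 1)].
\left(5 x^{3} + 31 x^{2} + 38 x + 11\right) e^{x}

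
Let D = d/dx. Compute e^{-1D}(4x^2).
4 x^{2} - 8 x + 4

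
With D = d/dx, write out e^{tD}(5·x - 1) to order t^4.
5 t + 5 x - 1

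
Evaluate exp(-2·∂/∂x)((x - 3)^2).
x^{2} - 10 x + 25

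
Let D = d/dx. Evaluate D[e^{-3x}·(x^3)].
3 x^{2} \left(1 - x\right) e^{- 3 x}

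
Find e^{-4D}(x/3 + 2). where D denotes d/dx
\frac{x}{3} + \frac{2}{3}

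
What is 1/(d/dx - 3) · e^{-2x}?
- \frac{e^{- 2 x}}{5}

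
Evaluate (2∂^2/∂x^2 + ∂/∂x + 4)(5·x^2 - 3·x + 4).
20 x^{2} - 2 x + 33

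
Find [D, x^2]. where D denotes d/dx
2 x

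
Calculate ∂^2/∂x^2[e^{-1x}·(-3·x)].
3 \left(2 - x\right) e^{- x}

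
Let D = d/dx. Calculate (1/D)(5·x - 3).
\frac{5 x^{2}}{2} - 3 x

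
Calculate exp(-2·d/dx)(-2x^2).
- 2 x^{2} + 8 x - 8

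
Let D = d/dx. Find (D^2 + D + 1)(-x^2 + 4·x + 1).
- x^{2} + 2 x + 3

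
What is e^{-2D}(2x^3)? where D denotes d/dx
2 x^{3} - 12 x^{2} + 24 x - 16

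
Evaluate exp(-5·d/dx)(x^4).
x^{4} - 20 x^{3} + 150 x^{2} - 500 x + 625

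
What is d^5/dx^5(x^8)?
6720 x^{3}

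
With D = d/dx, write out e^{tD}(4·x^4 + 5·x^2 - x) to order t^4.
4 t^{4} + 16 t^{3} x + t^{2} \left(24 x^{2} + 5\right) + t \left(16 x^{3} + 10 x - 1\right) + 4 x^{4} + 5 x^{2} - x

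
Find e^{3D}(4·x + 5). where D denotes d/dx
4 x + 17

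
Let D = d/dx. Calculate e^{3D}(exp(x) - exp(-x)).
2 \sinh{\left(x + 3 \right)}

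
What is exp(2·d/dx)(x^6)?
x^{6} + 12 x^{5} + 60 x^{4} + 160 x^{3} + 240 x^{2} + 192 x + 64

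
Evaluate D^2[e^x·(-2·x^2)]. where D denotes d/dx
2 \left(- x^{2} - 4 x - 2\right) e^{x}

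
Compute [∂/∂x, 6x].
6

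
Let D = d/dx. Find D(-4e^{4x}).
- 16 e^{4 x}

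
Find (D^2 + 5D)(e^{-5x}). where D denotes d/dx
0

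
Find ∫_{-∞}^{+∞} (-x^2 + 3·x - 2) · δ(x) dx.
-2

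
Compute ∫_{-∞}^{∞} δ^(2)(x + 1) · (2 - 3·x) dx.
0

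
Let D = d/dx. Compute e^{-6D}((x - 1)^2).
x^{2} - 14 x + 49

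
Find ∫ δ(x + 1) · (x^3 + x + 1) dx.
-1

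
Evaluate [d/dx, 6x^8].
48 x^{7}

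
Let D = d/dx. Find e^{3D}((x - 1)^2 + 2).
x^{2} + 4 x + 6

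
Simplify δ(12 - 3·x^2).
\frac{\delta(x - 2) + \delta(x + 2)}{12}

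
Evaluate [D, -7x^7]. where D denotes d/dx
- 49 x^{6}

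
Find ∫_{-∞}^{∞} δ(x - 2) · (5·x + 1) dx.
11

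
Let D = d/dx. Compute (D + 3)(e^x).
4 e^{x}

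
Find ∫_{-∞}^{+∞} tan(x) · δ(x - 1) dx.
\tan{\left(1 \right)}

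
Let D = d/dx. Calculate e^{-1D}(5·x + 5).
5 x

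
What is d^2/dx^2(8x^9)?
576 x^{7}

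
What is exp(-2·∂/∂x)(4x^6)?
4 x^{6} - 48 x^{5} + 240 x^{4} - 640 x^{3} + 960 x^{2} - 768 x + 256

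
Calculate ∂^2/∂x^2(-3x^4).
- 36 x^{2}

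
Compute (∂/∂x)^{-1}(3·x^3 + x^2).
\frac{3 x^{4}}{4} + \frac{x^{3}}{3}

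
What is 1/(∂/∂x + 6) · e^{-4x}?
\frac{e^{- 4 x}}{2}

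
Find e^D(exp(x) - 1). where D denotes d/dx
e^{x + 1} - 1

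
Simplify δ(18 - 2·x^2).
\frac{\delta(x - 3) + \delta(x + 3)}{12}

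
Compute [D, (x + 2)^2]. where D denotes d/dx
2 x + 4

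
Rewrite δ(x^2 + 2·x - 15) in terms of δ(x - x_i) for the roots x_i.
\frac{\delta(x + 5) + \delta(x - 3)}{8}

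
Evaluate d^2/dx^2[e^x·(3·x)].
3 \left(x + 2\right) e^{x}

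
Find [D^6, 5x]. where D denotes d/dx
30D^{5}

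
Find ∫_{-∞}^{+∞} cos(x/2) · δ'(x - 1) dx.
\frac{\sin{\left(\frac{1}{2} \right)}}{2}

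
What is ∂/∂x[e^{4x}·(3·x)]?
\left(12 x + 3\right) e^{4 x}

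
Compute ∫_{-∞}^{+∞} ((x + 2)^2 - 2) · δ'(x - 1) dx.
-6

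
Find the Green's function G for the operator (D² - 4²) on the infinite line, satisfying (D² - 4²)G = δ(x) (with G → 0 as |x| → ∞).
-\frac{e^{-4|x|}}{8}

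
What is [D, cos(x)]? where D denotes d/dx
- \sin{\left(x \right)}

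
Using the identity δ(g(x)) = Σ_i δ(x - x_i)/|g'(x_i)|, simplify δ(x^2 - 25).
\frac{\delta(x + 5) + \delta(x - 5)}{10}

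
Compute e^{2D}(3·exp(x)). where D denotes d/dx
3 e^{x + 2}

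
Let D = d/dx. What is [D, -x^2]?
- 2 x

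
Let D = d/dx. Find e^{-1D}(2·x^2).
2 x^{2} - 4 x + 2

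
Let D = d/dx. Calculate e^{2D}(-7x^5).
- 7 x^{5} - 70 x^{4} - 280 x^{3} - 560 x^{2} - 560 x - 224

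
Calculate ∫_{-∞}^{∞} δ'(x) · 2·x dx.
-2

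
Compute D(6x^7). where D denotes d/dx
42 x^{6}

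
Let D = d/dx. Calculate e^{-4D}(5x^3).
5 x^{3} - 60 x^{2} + 240 x - 320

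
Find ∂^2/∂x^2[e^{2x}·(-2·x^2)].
\left(- 8 x^{2} - 16 x - 4\right) e^{2 x}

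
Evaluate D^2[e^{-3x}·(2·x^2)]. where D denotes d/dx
2 \left(9 x^{2} - 12 x + 2\right) e^{- 3 x}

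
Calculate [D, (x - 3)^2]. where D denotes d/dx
2 x - 6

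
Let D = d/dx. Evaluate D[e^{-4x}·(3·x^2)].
6 x \left(1 - 2 x\right) e^{- 4 x}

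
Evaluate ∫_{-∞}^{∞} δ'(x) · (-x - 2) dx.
1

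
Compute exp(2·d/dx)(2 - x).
- x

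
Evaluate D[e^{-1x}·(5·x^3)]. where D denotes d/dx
5 x^{2} \left(3 - x\right) e^{- x}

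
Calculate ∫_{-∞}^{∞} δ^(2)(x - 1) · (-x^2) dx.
-2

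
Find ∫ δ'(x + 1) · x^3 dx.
-3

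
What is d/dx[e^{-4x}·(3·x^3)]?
x^{2} \left(9 - 12 x\right) e^{- 4 x}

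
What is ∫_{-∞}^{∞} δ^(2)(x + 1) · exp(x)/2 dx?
\frac{1}{2 e}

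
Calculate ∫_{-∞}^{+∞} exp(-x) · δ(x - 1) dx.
e^{-1}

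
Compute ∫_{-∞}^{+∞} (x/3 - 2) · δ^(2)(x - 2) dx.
0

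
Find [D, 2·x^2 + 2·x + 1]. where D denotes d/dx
4 x + 2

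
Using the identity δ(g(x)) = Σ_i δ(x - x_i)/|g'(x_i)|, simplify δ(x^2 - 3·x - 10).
\frac{\delta(x - 5) + \delta(x + 2)}{7}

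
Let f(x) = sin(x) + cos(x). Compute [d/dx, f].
- \sin{\left(x \right)} + \cos{\left(x \right)}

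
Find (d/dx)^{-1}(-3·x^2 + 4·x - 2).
- x^{3} + 2 x^{2} - 2 x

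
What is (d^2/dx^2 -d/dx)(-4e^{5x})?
- 80 e^{5 x}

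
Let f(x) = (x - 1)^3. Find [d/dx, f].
3 \left(x - 1\right)^{2}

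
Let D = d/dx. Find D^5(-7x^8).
- 47040 x^{3}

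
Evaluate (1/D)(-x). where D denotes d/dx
- \frac{x^{2}}{2}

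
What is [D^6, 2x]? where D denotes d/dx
12D^{5}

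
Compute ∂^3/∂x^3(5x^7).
1050 x^{4}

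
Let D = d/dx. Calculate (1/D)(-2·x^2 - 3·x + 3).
- \frac{2 x^{3}}{3} - \frac{3 x^{2}}{2} + 3 x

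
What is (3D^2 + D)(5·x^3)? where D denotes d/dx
15 x \left(x + 6\right)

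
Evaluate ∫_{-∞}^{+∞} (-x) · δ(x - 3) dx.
-3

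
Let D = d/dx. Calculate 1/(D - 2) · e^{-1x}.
- \frac{e^{- x}}{3}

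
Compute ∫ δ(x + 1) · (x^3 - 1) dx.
-2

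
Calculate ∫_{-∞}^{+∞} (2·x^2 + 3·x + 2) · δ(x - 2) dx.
16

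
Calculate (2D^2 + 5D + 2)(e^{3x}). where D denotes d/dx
35 e^{3 x}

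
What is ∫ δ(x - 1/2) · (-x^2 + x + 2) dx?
\frac{9}{4}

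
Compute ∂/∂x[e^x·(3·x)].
3 \left(x + 1\right) e^{x}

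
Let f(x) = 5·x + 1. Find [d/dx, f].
5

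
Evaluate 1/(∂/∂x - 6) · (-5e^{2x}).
\frac{5 e^{2 x}}{4}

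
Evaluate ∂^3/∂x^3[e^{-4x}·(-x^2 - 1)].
8 \left(8 x^{2} - 12 x + 11\right) e^{- 4 x}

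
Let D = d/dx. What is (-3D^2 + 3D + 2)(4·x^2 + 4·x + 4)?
8 x^{2} + 32 x - 4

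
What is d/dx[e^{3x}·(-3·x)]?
\left(- 9 x - 3\right) e^{3 x}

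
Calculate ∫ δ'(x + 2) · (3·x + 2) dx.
-3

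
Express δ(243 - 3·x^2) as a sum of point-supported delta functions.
\frac{\delta(x - 9) + \delta(x + 9)}{54}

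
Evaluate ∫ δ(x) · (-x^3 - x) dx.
0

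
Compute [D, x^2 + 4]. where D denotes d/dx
2 x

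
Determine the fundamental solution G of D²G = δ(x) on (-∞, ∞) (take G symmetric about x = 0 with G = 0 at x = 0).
\frac{|x|}{2}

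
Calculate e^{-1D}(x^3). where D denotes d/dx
x^{3} - 3 x^{2} + 3 x - 1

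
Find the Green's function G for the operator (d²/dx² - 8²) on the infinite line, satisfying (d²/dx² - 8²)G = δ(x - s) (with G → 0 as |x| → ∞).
-\frac{e^{-8|x-s|}}{16}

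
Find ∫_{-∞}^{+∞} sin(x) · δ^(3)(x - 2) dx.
\cos{\left(2 \right)}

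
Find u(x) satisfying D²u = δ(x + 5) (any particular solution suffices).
\frac{|x + 5|}{2}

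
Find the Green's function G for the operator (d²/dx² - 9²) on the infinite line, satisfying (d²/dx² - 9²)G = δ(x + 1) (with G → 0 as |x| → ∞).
-\frac{e^{-9|x + 1|}}{18}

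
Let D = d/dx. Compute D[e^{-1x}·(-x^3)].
x^{2} \left(x - 3\right) e^{- x}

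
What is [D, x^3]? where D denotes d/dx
3 x^{2}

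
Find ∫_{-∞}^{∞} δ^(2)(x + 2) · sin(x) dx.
\sin{\left(2 \right)}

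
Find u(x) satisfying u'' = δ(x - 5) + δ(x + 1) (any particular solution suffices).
\frac{|x - 5|}{2} + \frac{|x + 1|}{2}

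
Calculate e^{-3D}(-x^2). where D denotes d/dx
- x^{2} + 6 x - 9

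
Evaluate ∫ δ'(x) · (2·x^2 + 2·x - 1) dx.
-2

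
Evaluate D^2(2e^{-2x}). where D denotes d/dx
8 e^{- 2 x}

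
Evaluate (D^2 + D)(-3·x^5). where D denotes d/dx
15 x^{3} \left(- x - 4\right)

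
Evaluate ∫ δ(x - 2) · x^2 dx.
4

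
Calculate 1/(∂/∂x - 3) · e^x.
- \frac{e^{x}}{2}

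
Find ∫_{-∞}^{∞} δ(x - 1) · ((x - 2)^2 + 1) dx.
2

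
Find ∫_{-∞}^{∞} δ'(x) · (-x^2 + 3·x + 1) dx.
-3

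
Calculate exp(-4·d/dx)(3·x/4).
\frac{3 x}{4} - 3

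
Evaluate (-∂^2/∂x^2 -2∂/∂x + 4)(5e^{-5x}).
- 55 e^{- 5 x}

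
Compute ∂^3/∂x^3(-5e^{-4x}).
320 e^{- 4 x}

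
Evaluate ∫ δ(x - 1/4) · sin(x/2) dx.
\sin{\left(\frac{1}{8} \right)}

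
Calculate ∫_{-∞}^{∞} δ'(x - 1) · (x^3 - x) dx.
-2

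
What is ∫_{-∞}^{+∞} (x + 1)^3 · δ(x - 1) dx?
8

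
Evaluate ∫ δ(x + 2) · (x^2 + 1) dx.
5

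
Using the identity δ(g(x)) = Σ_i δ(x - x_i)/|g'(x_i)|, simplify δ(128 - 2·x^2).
\frac{\delta(x - 8) + \delta(x + 8)}{32}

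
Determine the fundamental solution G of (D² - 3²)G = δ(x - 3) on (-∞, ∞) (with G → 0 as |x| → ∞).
-\frac{e^{-3|x - 3|}}{6}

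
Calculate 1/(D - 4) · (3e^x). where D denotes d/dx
- e^{x}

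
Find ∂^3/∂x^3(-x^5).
- 60 x^{2}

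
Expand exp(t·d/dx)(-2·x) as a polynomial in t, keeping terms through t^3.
- 2 t - 2 x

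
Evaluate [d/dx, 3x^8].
24 x^{7}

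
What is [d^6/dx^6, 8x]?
48\frac{d^{5}}{dx^{5}}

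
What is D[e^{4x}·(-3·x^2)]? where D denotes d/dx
6 x \left(- 2 x - 1\right) e^{4 x}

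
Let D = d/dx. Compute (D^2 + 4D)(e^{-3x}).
- 3 e^{- 3 x}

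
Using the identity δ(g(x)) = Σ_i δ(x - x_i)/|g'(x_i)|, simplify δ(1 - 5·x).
\frac{\delta(x - 1/5)}{5}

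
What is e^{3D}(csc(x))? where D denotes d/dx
\csc{\left(x + 3 \right)}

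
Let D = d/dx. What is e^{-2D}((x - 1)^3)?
x^{3} - 9 x^{2} + 27 x - 27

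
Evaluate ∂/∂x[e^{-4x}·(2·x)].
2 \left(1 - 4 x\right) e^{- 4 x}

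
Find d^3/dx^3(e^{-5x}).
- 125 e^{- 5 x}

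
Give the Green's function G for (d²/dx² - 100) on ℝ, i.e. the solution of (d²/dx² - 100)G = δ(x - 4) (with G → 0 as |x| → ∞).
-\frac{e^{-10|x - 4|}}{20}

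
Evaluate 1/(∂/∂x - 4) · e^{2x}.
- \frac{e^{2 x}}{2}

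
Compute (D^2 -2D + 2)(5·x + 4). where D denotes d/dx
10 x - 2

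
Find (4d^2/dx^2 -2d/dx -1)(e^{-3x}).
41 e^{- 3 x}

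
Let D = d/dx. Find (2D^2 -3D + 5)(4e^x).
16 e^{x}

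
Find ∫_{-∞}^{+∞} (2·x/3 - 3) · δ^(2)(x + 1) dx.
0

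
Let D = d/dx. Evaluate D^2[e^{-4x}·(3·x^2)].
6 \left(8 x^{2} - 8 x + 1\right) e^{- 4 x}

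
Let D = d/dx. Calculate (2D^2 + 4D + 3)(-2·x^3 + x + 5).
- 6 x^{3} - 24 x^{2} - 21 x + 19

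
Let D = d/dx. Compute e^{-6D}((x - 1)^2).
x^{2} - 14 x + 49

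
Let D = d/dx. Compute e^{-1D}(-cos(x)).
- \cos{\left(x - 1 \right)}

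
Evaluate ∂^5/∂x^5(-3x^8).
- 20160 x^{3}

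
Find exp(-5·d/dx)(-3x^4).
- 3 x^{4} + 60 x^{3} - 450 x^{2} + 1500 x - 1875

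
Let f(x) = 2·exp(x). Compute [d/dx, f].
2 e^{x}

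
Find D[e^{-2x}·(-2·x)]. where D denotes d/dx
2 \left(2 x - 1\right) e^{- 2 x}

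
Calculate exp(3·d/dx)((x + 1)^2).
x^{2} + 8 x + 16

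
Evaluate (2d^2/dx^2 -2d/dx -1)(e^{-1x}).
3 e^{- x}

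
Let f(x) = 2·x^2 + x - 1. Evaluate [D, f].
4 x + 1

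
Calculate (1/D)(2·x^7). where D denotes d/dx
\frac{x^{8}}{4}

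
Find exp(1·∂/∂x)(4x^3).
4 x^{3} + 12 x^{2} + 12 x + 4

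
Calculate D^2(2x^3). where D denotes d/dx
12 x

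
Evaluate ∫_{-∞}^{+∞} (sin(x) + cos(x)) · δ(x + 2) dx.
- \sin{\left(2 \right)} + \cos{\left(2 \right)}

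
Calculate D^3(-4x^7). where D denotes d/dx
- 840 x^{4}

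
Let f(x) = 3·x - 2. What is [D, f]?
3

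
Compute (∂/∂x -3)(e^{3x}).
0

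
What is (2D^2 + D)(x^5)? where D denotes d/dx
5 x^{3} \left(x + 8\right)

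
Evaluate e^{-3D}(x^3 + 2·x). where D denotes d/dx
x^{3} - 9 x^{2} + 29 x - 33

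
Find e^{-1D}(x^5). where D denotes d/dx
x^{5} - 5 x^{4} + 10 x^{3} - 10 x^{2} + 5 x - 1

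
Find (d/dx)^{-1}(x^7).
\frac{x^{8}}{8}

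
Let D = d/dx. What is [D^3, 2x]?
6D^{2}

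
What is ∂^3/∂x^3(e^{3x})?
27 e^{3 x}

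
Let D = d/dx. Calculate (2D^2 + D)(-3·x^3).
9 x \left(- x - 4\right)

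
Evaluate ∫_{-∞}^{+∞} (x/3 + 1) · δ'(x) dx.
- \frac{1}{3}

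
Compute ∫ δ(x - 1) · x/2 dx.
\frac{1}{2}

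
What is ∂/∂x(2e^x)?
2 e^{x}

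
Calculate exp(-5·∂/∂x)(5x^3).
5 x^{3} - 75 x^{2} + 375 x - 625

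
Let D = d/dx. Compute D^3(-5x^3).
-30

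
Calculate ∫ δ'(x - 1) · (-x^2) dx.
2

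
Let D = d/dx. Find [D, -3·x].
-3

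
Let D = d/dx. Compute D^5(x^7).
2520 x^{2}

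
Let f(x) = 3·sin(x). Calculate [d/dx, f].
3 \cos{\left(x \right)}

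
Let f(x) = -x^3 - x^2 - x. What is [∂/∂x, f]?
- 3 x^{2} - 2 x - 1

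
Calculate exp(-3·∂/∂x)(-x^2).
- x^{2} + 6 x - 9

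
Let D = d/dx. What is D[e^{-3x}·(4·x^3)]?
12 x^{2} \left(1 - x\right) e^{- 3 x}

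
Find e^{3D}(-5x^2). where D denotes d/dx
- 5 x^{2} - 30 x - 45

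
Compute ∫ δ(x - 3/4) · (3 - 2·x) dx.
\frac{3}{2}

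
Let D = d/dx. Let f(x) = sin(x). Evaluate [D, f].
\cos{\left(x \right)}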